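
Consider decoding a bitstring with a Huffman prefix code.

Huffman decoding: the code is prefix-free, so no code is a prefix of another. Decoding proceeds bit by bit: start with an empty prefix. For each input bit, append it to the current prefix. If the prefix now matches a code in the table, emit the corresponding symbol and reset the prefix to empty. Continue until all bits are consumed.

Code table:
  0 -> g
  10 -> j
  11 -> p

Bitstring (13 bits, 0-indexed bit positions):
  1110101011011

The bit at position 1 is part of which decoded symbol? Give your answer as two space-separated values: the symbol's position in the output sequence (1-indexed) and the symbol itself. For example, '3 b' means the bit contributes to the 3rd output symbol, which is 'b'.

Answer: 1 p

Derivation:
Bit 0: prefix='1' (no match yet)
Bit 1: prefix='11' -> emit 'p', reset
Bit 2: prefix='1' (no match yet)
Bit 3: prefix='10' -> emit 'j', reset
Bit 4: prefix='1' (no match yet)
Bit 5: prefix='10' -> emit 'j', reset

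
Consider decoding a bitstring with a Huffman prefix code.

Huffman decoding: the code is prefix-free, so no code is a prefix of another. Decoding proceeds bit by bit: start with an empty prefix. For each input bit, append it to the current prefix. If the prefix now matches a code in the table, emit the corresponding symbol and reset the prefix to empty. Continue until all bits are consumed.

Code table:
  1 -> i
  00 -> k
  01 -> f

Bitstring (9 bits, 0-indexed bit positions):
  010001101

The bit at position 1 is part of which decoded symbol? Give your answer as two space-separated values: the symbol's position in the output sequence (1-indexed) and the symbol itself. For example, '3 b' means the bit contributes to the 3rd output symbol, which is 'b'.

Bit 0: prefix='0' (no match yet)
Bit 1: prefix='01' -> emit 'f', reset
Bit 2: prefix='0' (no match yet)
Bit 3: prefix='00' -> emit 'k', reset
Bit 4: prefix='0' (no match yet)
Bit 5: prefix='01' -> emit 'f', reset

Answer: 1 f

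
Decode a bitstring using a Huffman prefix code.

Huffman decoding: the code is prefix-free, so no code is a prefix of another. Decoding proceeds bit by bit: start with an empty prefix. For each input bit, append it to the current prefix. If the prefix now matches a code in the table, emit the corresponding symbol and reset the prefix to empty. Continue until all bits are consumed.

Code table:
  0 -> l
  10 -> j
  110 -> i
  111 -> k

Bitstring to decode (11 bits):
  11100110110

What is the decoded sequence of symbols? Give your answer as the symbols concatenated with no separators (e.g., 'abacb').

Answer: kllii

Derivation:
Bit 0: prefix='1' (no match yet)
Bit 1: prefix='11' (no match yet)
Bit 2: prefix='111' -> emit 'k', reset
Bit 3: prefix='0' -> emit 'l', reset
Bit 4: prefix='0' -> emit 'l', reset
Bit 5: prefix='1' (no match yet)
Bit 6: prefix='11' (no match yet)
Bit 7: prefix='110' -> emit 'i', reset
Bit 8: prefix='1' (no match yet)
Bit 9: prefix='11' (no match yet)
Bit 10: prefix='110' -> emit 'i', reset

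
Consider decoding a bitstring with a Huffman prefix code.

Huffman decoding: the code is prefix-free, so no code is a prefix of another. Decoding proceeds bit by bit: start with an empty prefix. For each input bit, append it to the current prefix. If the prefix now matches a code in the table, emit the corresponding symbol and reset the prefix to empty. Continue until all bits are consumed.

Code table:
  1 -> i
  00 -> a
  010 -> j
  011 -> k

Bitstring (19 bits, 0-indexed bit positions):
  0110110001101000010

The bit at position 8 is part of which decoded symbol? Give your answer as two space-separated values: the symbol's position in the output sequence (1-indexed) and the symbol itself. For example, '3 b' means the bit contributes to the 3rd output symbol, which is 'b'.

Bit 0: prefix='0' (no match yet)
Bit 1: prefix='01' (no match yet)
Bit 2: prefix='011' -> emit 'k', reset
Bit 3: prefix='0' (no match yet)
Bit 4: prefix='01' (no match yet)
Bit 5: prefix='011' -> emit 'k', reset
Bit 6: prefix='0' (no match yet)
Bit 7: prefix='00' -> emit 'a', reset
Bit 8: prefix='0' (no match yet)
Bit 9: prefix='01' (no match yet)
Bit 10: prefix='011' -> emit 'k', reset
Bit 11: prefix='0' (no match yet)
Bit 12: prefix='01' (no match yet)

Answer: 4 k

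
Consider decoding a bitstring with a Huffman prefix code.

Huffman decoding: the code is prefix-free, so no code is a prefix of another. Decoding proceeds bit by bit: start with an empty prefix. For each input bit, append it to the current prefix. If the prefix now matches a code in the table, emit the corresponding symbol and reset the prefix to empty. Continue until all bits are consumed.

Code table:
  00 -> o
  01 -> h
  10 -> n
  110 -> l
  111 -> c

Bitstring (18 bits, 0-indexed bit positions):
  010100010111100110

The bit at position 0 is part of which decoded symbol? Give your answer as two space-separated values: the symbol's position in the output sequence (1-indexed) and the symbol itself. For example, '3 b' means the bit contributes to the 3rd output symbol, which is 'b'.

Bit 0: prefix='0' (no match yet)
Bit 1: prefix='01' -> emit 'h', reset
Bit 2: prefix='0' (no match yet)
Bit 3: prefix='01' -> emit 'h', reset
Bit 4: prefix='0' (no match yet)

Answer: 1 h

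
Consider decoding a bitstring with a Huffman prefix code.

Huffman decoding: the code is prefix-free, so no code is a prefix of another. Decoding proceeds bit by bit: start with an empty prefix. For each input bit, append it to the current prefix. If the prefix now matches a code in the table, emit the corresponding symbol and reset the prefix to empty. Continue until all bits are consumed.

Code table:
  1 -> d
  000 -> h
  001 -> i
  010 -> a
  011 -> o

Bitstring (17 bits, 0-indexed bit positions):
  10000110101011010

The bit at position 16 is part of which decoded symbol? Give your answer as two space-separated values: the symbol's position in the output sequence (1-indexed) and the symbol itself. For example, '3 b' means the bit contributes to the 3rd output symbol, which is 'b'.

Answer: 7 a

Derivation:
Bit 0: prefix='1' -> emit 'd', reset
Bit 1: prefix='0' (no match yet)
Bit 2: prefix='00' (no match yet)
Bit 3: prefix='000' -> emit 'h', reset
Bit 4: prefix='0' (no match yet)
Bit 5: prefix='01' (no match yet)
Bit 6: prefix='011' -> emit 'o', reset
Bit 7: prefix='0' (no match yet)
Bit 8: prefix='01' (no match yet)
Bit 9: prefix='010' -> emit 'a', reset
Bit 10: prefix='1' -> emit 'd', reset
Bit 11: prefix='0' (no match yet)
Bit 12: prefix='01' (no match yet)
Bit 13: prefix='011' -> emit 'o', reset
Bit 14: prefix='0' (no match yet)
Bit 15: prefix='01' (no match yet)
Bit 16: prefix='010' -> emit 'a', reset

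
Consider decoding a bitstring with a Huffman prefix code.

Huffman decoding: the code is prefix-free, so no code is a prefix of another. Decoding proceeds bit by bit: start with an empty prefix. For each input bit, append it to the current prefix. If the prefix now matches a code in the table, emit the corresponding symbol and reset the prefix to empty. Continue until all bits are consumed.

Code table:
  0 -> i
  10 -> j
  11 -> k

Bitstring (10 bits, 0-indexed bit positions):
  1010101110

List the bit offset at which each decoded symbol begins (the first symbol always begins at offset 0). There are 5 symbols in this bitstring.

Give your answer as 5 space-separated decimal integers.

Bit 0: prefix='1' (no match yet)
Bit 1: prefix='10' -> emit 'j', reset
Bit 2: prefix='1' (no match yet)
Bit 3: prefix='10' -> emit 'j', reset
Bit 4: prefix='1' (no match yet)
Bit 5: prefix='10' -> emit 'j', reset
Bit 6: prefix='1' (no match yet)
Bit 7: prefix='11' -> emit 'k', reset
Bit 8: prefix='1' (no match yet)
Bit 9: prefix='10' -> emit 'j', reset

Answer: 0 2 4 6 8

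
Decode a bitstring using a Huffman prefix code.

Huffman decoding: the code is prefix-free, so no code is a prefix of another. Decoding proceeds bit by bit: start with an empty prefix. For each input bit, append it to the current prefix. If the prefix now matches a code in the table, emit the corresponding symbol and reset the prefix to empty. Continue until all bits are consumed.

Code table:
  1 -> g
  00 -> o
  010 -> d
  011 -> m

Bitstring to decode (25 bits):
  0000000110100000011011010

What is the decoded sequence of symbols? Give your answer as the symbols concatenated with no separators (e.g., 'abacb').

Bit 0: prefix='0' (no match yet)
Bit 1: prefix='00' -> emit 'o', reset
Bit 2: prefix='0' (no match yet)
Bit 3: prefix='00' -> emit 'o', reset
Bit 4: prefix='0' (no match yet)
Bit 5: prefix='00' -> emit 'o', reset
Bit 6: prefix='0' (no match yet)
Bit 7: prefix='01' (no match yet)
Bit 8: prefix='011' -> emit 'm', reset
Bit 9: prefix='0' (no match yet)
Bit 10: prefix='01' (no match yet)
Bit 11: prefix='010' -> emit 'd', reset
Bit 12: prefix='0' (no match yet)
Bit 13: prefix='00' -> emit 'o', reset
Bit 14: prefix='0' (no match yet)
Bit 15: prefix='00' -> emit 'o', reset
Bit 16: prefix='0' (no match yet)
Bit 17: prefix='01' (no match yet)
Bit 18: prefix='011' -> emit 'm', reset
Bit 19: prefix='0' (no match yet)
Bit 20: prefix='01' (no match yet)
Bit 21: prefix='011' -> emit 'm', reset
Bit 22: prefix='0' (no match yet)
Bit 23: prefix='01' (no match yet)
Bit 24: prefix='010' -> emit 'd', reset

Answer: ooomdoommd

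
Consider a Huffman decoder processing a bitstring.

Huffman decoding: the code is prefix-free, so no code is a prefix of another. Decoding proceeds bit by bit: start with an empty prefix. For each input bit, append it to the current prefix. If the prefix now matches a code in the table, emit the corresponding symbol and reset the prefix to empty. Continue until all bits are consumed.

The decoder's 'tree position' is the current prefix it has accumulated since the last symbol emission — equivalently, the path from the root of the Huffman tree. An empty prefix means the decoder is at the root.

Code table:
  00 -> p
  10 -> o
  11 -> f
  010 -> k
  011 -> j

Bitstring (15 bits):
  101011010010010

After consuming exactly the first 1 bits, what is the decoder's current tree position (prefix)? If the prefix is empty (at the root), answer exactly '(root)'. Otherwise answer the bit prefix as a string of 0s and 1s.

Answer: 1

Derivation:
Bit 0: prefix='1' (no match yet)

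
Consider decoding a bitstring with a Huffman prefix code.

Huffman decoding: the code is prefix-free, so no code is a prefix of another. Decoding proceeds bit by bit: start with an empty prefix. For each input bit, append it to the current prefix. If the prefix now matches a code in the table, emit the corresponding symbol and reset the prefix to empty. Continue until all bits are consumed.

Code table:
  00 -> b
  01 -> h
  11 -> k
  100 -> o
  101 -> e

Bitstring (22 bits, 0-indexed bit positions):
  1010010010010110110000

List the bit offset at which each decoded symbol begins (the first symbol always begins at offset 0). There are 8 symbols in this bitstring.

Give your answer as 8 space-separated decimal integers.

Answer: 0 3 5 8 11 14 17 20

Derivation:
Bit 0: prefix='1' (no match yet)
Bit 1: prefix='10' (no match yet)
Bit 2: prefix='101' -> emit 'e', reset
Bit 3: prefix='0' (no match yet)
Bit 4: prefix='00' -> emit 'b', reset
Bit 5: prefix='1' (no match yet)
Bit 6: prefix='10' (no match yet)
Bit 7: prefix='100' -> emit 'o', reset
Bit 8: prefix='1' (no match yet)
Bit 9: prefix='10' (no match yet)
Bit 10: prefix='100' -> emit 'o', reset
Bit 11: prefix='1' (no match yet)
Bit 12: prefix='10' (no match yet)
Bit 13: prefix='101' -> emit 'e', reset
Bit 14: prefix='1' (no match yet)
Bit 15: prefix='10' (no match yet)
Bit 16: prefix='101' -> emit 'e', reset
Bit 17: prefix='1' (no match yet)
Bit 18: prefix='10' (no match yet)
Bit 19: prefix='100' -> emit 'o', reset
Bit 20: prefix='0' (no match yet)
Bit 21: prefix='00' -> emit 'b', reset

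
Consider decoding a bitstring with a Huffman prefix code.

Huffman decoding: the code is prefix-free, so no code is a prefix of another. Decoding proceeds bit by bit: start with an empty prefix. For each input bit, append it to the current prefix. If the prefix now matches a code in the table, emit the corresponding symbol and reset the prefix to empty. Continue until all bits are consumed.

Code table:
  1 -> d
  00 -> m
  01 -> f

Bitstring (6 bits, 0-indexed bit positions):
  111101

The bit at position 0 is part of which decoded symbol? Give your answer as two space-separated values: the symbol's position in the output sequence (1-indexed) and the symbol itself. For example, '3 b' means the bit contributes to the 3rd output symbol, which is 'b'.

Bit 0: prefix='1' -> emit 'd', reset
Bit 1: prefix='1' -> emit 'd', reset
Bit 2: prefix='1' -> emit 'd', reset
Bit 3: prefix='1' -> emit 'd', reset
Bit 4: prefix='0' (no match yet)

Answer: 1 d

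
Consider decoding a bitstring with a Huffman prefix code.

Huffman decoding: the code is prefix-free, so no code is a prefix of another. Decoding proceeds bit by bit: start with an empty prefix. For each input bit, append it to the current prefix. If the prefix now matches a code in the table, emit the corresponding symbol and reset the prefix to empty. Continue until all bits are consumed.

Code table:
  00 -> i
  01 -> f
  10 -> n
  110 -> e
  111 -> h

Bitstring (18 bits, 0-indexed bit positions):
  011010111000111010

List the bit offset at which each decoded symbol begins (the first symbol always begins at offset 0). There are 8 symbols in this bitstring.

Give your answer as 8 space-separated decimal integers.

Bit 0: prefix='0' (no match yet)
Bit 1: prefix='01' -> emit 'f', reset
Bit 2: prefix='1' (no match yet)
Bit 3: prefix='10' -> emit 'n', reset
Bit 4: prefix='1' (no match yet)
Bit 5: prefix='10' -> emit 'n', reset
Bit 6: prefix='1' (no match yet)
Bit 7: prefix='11' (no match yet)
Bit 8: prefix='111' -> emit 'h', reset
Bit 9: prefix='0' (no match yet)
Bit 10: prefix='00' -> emit 'i', reset
Bit 11: prefix='0' (no match yet)
Bit 12: prefix='01' -> emit 'f', reset
Bit 13: prefix='1' (no match yet)
Bit 14: prefix='11' (no match yet)
Bit 15: prefix='110' -> emit 'e', reset
Bit 16: prefix='1' (no match yet)
Bit 17: prefix='10' -> emit 'n', reset

Answer: 0 2 4 6 9 11 13 16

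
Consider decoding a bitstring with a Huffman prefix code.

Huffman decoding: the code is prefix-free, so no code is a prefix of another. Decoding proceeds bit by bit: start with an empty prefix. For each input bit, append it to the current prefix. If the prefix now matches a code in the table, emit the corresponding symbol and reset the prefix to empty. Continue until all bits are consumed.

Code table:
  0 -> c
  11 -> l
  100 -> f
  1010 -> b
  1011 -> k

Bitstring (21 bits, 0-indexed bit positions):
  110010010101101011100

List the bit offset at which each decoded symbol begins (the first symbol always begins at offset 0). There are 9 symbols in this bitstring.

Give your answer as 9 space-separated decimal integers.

Bit 0: prefix='1' (no match yet)
Bit 1: prefix='11' -> emit 'l', reset
Bit 2: prefix='0' -> emit 'c', reset
Bit 3: prefix='0' -> emit 'c', reset
Bit 4: prefix='1' (no match yet)
Bit 5: prefix='10' (no match yet)
Bit 6: prefix='100' -> emit 'f', reset
Bit 7: prefix='1' (no match yet)
Bit 8: prefix='10' (no match yet)
Bit 9: prefix='101' (no match yet)
Bit 10: prefix='1010' -> emit 'b', reset
Bit 11: prefix='1' (no match yet)
Bit 12: prefix='11' -> emit 'l', reset
Bit 13: prefix='0' -> emit 'c', reset
Bit 14: prefix='1' (no match yet)
Bit 15: prefix='10' (no match yet)
Bit 16: prefix='101' (no match yet)
Bit 17: prefix='1011' -> emit 'k', reset
Bit 18: prefix='1' (no match yet)
Bit 19: prefix='10' (no match yet)
Bit 20: prefix='100' -> emit 'f', reset

Answer: 0 2 3 4 7 11 13 14 18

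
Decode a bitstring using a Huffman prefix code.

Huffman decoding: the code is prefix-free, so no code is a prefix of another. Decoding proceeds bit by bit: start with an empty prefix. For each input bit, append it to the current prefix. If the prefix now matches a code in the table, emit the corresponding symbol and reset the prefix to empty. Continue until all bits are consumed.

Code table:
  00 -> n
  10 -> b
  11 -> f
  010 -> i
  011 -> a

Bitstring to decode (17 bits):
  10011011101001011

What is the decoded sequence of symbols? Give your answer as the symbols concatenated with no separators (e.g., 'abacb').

Answer: baabbif

Derivation:
Bit 0: prefix='1' (no match yet)
Bit 1: prefix='10' -> emit 'b', reset
Bit 2: prefix='0' (no match yet)
Bit 3: prefix='01' (no match yet)
Bit 4: prefix='011' -> emit 'a', reset
Bit 5: prefix='0' (no match yet)
Bit 6: prefix='01' (no match yet)
Bit 7: prefix='011' -> emit 'a', reset
Bit 8: prefix='1' (no match yet)
Bit 9: prefix='10' -> emit 'b', reset
Bit 10: prefix='1' (no match yet)
Bit 11: prefix='10' -> emit 'b', reset
Bit 12: prefix='0' (no match yet)
Bit 13: prefix='01' (no match yet)
Bit 14: prefix='010' -> emit 'i', reset
Bit 15: prefix='1' (no match yet)
Bit 16: prefix='11' -> emit 'f', reset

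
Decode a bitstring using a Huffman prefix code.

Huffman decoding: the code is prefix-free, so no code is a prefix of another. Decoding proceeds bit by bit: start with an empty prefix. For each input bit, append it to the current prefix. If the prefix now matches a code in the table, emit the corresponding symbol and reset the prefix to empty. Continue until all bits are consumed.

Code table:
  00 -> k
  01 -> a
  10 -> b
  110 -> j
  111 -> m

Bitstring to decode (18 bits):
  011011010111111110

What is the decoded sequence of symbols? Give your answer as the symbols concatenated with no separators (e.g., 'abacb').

Answer: abjbmmj

Derivation:
Bit 0: prefix='0' (no match yet)
Bit 1: prefix='01' -> emit 'a', reset
Bit 2: prefix='1' (no match yet)
Bit 3: prefix='10' -> emit 'b', reset
Bit 4: prefix='1' (no match yet)
Bit 5: prefix='11' (no match yet)
Bit 6: prefix='110' -> emit 'j', reset
Bit 7: prefix='1' (no match yet)
Bit 8: prefix='10' -> emit 'b', reset
Bit 9: prefix='1' (no match yet)
Bit 10: prefix='11' (no match yet)
Bit 11: prefix='111' -> emit 'm', reset
Bit 12: prefix='1' (no match yet)
Bit 13: prefix='11' (no match yet)
Bit 14: prefix='111' -> emit 'm', reset
Bit 15: prefix='1' (no match yet)
Bit 16: prefix='11' (no match yet)
Bit 17: prefix='110' -> emit 'j', reset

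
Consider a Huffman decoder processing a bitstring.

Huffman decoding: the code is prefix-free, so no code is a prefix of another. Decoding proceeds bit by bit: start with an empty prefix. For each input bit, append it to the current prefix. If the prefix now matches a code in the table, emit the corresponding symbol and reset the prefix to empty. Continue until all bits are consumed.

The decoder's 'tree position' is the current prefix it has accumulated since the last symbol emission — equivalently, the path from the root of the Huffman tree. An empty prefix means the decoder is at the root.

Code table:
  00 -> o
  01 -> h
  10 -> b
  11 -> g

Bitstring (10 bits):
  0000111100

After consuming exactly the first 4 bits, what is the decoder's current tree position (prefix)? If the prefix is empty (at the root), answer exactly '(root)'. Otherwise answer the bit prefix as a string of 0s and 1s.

Answer: (root)

Derivation:
Bit 0: prefix='0' (no match yet)
Bit 1: prefix='00' -> emit 'o', reset
Bit 2: prefix='0' (no match yet)
Bit 3: prefix='00' -> emit 'o', reset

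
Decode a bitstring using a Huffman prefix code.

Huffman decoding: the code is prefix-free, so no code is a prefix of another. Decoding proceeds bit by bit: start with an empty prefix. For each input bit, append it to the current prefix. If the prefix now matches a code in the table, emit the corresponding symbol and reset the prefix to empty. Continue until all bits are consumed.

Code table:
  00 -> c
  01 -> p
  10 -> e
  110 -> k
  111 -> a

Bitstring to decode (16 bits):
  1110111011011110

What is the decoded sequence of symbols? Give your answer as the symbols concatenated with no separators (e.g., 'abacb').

Bit 0: prefix='1' (no match yet)
Bit 1: prefix='11' (no match yet)
Bit 2: prefix='111' -> emit 'a', reset
Bit 3: prefix='0' (no match yet)
Bit 4: prefix='01' -> emit 'p', reset
Bit 5: prefix='1' (no match yet)
Bit 6: prefix='11' (no match yet)
Bit 7: prefix='110' -> emit 'k', reset
Bit 8: prefix='1' (no match yet)
Bit 9: prefix='11' (no match yet)
Bit 10: prefix='110' -> emit 'k', reset
Bit 11: prefix='1' (no match yet)
Bit 12: prefix='11' (no match yet)
Bit 13: prefix='111' -> emit 'a', reset
Bit 14: prefix='1' (no match yet)
Bit 15: prefix='10' -> emit 'e', reset

Answer: apkkae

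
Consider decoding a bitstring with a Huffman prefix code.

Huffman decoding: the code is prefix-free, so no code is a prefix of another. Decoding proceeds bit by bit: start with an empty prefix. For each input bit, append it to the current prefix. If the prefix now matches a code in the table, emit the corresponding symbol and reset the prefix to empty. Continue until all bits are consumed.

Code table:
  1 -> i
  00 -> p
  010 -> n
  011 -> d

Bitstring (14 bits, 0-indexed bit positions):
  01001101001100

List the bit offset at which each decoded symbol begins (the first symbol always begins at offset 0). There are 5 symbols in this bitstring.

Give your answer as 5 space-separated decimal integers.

Bit 0: prefix='0' (no match yet)
Bit 1: prefix='01' (no match yet)
Bit 2: prefix='010' -> emit 'n', reset
Bit 3: prefix='0' (no match yet)
Bit 4: prefix='01' (no match yet)
Bit 5: prefix='011' -> emit 'd', reset
Bit 6: prefix='0' (no match yet)
Bit 7: prefix='01' (no match yet)
Bit 8: prefix='010' -> emit 'n', reset
Bit 9: prefix='0' (no match yet)
Bit 10: prefix='01' (no match yet)
Bit 11: prefix='011' -> emit 'd', reset
Bit 12: prefix='0' (no match yet)
Bit 13: prefix='00' -> emit 'p', reset

Answer: 0 3 6 9 12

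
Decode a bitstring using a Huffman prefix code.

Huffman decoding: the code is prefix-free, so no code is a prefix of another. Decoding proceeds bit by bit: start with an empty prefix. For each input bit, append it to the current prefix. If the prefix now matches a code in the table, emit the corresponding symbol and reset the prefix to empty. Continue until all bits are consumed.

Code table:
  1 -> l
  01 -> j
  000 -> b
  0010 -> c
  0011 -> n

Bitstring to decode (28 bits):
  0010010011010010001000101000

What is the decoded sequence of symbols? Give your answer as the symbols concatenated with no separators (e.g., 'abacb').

Answer: cjnjccclb

Derivation:
Bit 0: prefix='0' (no match yet)
Bit 1: prefix='00' (no match yet)
Bit 2: prefix='001' (no match yet)
Bit 3: prefix='0010' -> emit 'c', reset
Bit 4: prefix='0' (no match yet)
Bit 5: prefix='01' -> emit 'j', reset
Bit 6: prefix='0' (no match yet)
Bit 7: prefix='00' (no match yet)
Bit 8: prefix='001' (no match yet)
Bit 9: prefix='0011' -> emit 'n', reset
Bit 10: prefix='0' (no match yet)
Bit 11: prefix='01' -> emit 'j', reset
Bit 12: prefix='0' (no match yet)
Bit 13: prefix='00' (no match yet)
Bit 14: prefix='001' (no match yet)
Bit 15: prefix='0010' -> emit 'c', reset
Bit 16: prefix='0' (no match yet)
Bit 17: prefix='00' (no match yet)
Bit 18: prefix='001' (no match yet)
Bit 19: prefix='0010' -> emit 'c', reset
Bit 20: prefix='0' (no match yet)
Bit 21: prefix='00' (no match yet)
Bit 22: prefix='001' (no match yet)
Bit 23: prefix='0010' -> emit 'c', reset
Bit 24: prefix='1' -> emit 'l', reset
Bit 25: prefix='0' (no match yet)
Bit 26: prefix='00' (no match yet)
Bit 27: prefix='000' -> emit 'b', reset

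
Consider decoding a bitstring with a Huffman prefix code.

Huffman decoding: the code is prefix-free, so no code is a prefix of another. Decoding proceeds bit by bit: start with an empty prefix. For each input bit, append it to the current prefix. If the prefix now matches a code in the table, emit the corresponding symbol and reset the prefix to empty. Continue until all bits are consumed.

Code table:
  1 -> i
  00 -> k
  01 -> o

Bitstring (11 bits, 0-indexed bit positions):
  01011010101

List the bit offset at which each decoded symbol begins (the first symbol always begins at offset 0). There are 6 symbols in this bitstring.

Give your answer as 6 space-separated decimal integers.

Answer: 0 2 4 5 7 9

Derivation:
Bit 0: prefix='0' (no match yet)
Bit 1: prefix='01' -> emit 'o', reset
Bit 2: prefix='0' (no match yet)
Bit 3: prefix='01' -> emit 'o', reset
Bit 4: prefix='1' -> emit 'i', reset
Bit 5: prefix='0' (no match yet)
Bit 6: prefix='01' -> emit 'o', reset
Bit 7: prefix='0' (no match yet)
Bit 8: prefix='01' -> emit 'o', reset
Bit 9: prefix='0' (no match yet)
Bit 10: prefix='01' -> emit 'o', reset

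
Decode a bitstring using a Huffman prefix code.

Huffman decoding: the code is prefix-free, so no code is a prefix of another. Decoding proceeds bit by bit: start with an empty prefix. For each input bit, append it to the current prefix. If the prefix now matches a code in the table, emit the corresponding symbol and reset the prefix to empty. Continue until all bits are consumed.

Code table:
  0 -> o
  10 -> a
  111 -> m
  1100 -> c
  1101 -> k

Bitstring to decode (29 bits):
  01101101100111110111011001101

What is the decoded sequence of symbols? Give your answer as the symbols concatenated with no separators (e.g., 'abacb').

Bit 0: prefix='0' -> emit 'o', reset
Bit 1: prefix='1' (no match yet)
Bit 2: prefix='11' (no match yet)
Bit 3: prefix='110' (no match yet)
Bit 4: prefix='1101' -> emit 'k', reset
Bit 5: prefix='1' (no match yet)
Bit 6: prefix='10' -> emit 'a', reset
Bit 7: prefix='1' (no match yet)
Bit 8: prefix='11' (no match yet)
Bit 9: prefix='110' (no match yet)
Bit 10: prefix='1100' -> emit 'c', reset
Bit 11: prefix='1' (no match yet)
Bit 12: prefix='11' (no match yet)
Bit 13: prefix='111' -> emit 'm', reset
Bit 14: prefix='1' (no match yet)
Bit 15: prefix='11' (no match yet)
Bit 16: prefix='110' (no match yet)
Bit 17: prefix='1101' -> emit 'k', reset
Bit 18: prefix='1' (no match yet)
Bit 19: prefix='11' (no match yet)
Bit 20: prefix='110' (no match yet)
Bit 21: prefix='1101' -> emit 'k', reset
Bit 22: prefix='1' (no match yet)
Bit 23: prefix='10' -> emit 'a', reset
Bit 24: prefix='0' -> emit 'o', reset
Bit 25: prefix='1' (no match yet)
Bit 26: prefix='11' (no match yet)
Bit 27: prefix='110' (no match yet)
Bit 28: prefix='1101' -> emit 'k', reset

Answer: okacmkkaok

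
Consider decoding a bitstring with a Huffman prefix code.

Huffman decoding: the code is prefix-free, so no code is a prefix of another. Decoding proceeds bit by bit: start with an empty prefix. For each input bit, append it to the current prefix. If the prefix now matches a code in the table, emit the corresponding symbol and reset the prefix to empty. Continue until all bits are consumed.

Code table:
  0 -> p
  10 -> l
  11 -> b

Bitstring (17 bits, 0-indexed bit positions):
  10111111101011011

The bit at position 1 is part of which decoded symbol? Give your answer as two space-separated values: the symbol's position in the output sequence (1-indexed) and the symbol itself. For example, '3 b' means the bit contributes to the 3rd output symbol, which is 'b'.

Answer: 1 l

Derivation:
Bit 0: prefix='1' (no match yet)
Bit 1: prefix='10' -> emit 'l', reset
Bit 2: prefix='1' (no match yet)
Bit 3: prefix='11' -> emit 'b', reset
Bit 4: prefix='1' (no match yet)
Bit 5: prefix='11' -> emit 'b', reset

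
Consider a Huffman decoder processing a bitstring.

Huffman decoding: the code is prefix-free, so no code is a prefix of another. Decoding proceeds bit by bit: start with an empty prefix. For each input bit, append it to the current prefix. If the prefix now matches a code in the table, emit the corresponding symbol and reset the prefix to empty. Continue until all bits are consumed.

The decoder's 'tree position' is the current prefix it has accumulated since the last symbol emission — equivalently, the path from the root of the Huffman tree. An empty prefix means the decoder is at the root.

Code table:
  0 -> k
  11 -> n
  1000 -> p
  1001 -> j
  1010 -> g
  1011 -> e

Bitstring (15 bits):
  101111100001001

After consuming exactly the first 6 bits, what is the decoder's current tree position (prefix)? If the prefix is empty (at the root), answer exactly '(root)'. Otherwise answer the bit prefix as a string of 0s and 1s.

Answer: (root)

Derivation:
Bit 0: prefix='1' (no match yet)
Bit 1: prefix='10' (no match yet)
Bit 2: prefix='101' (no match yet)
Bit 3: prefix='1011' -> emit 'e', reset
Bit 4: prefix='1' (no match yet)
Bit 5: prefix='11' -> emit 'n', reset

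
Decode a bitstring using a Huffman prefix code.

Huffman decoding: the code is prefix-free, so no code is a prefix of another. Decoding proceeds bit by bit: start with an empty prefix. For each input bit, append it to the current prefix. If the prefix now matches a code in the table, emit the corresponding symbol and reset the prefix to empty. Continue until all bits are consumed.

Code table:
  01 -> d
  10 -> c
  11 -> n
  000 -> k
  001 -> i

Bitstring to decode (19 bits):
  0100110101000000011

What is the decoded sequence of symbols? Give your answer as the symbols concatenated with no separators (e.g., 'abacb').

Bit 0: prefix='0' (no match yet)
Bit 1: prefix='01' -> emit 'd', reset
Bit 2: prefix='0' (no match yet)
Bit 3: prefix='00' (no match yet)
Bit 4: prefix='001' -> emit 'i', reset
Bit 5: prefix='1' (no match yet)
Bit 6: prefix='10' -> emit 'c', reset
Bit 7: prefix='1' (no match yet)
Bit 8: prefix='10' -> emit 'c', reset
Bit 9: prefix='1' (no match yet)
Bit 10: prefix='10' -> emit 'c', reset
Bit 11: prefix='0' (no match yet)
Bit 12: prefix='00' (no match yet)
Bit 13: prefix='000' -> emit 'k', reset
Bit 14: prefix='0' (no match yet)
Bit 15: prefix='00' (no match yet)
Bit 16: prefix='000' -> emit 'k', reset
Bit 17: prefix='1' (no match yet)
Bit 18: prefix='11' -> emit 'n', reset

Answer: diccckkn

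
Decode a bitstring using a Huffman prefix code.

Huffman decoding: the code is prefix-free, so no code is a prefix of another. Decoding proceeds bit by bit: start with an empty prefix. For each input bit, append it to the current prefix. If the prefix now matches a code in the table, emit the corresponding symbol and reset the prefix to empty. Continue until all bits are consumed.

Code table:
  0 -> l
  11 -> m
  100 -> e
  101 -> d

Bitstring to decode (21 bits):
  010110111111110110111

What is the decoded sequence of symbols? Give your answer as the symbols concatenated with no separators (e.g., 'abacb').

Answer: lddmmmddm

Derivation:
Bit 0: prefix='0' -> emit 'l', reset
Bit 1: prefix='1' (no match yet)
Bit 2: prefix='10' (no match yet)
Bit 3: prefix='101' -> emit 'd', reset
Bit 4: prefix='1' (no match yet)
Bit 5: prefix='10' (no match yet)
Bit 6: prefix='101' -> emit 'd', reset
Bit 7: prefix='1' (no match yet)
Bit 8: prefix='11' -> emit 'm', reset
Bit 9: prefix='1' (no match yet)
Bit 10: prefix='11' -> emit 'm', reset
Bit 11: prefix='1' (no match yet)
Bit 12: prefix='11' -> emit 'm', reset
Bit 13: prefix='1' (no match yet)
Bit 14: prefix='10' (no match yet)
Bit 15: prefix='101' -> emit 'd', reset
Bit 16: prefix='1' (no match yet)
Bit 17: prefix='10' (no match yet)
Bit 18: prefix='101' -> emit 'd', reset
Bit 19: prefix='1' (no match yet)
Bit 20: prefix='11' -> emit 'm', reset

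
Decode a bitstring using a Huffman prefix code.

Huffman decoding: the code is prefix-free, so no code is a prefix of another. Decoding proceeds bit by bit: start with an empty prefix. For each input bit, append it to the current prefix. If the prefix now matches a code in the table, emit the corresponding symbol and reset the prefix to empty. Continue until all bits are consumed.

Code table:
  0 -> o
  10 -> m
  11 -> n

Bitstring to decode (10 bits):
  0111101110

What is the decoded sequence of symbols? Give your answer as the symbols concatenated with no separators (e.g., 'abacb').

Answer: onnonm

Derivation:
Bit 0: prefix='0' -> emit 'o', reset
Bit 1: prefix='1' (no match yet)
Bit 2: prefix='11' -> emit 'n', reset
Bit 3: prefix='1' (no match yet)
Bit 4: prefix='11' -> emit 'n', reset
Bit 5: prefix='0' -> emit 'o', reset
Bit 6: prefix='1' (no match yet)
Bit 7: prefix='11' -> emit 'n', reset
Bit 8: prefix='1' (no match yet)
Bit 9: prefix='10' -> emit 'm', reset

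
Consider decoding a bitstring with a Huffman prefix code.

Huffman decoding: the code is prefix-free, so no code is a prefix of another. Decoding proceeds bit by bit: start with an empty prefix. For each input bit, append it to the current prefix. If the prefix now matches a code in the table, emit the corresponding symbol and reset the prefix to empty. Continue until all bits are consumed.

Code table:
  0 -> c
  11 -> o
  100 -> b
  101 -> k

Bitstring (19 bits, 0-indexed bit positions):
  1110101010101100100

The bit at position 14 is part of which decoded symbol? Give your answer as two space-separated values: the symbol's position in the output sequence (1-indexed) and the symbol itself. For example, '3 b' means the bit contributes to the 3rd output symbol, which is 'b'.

Answer: 7 b

Derivation:
Bit 0: prefix='1' (no match yet)
Bit 1: prefix='11' -> emit 'o', reset
Bit 2: prefix='1' (no match yet)
Bit 3: prefix='10' (no match yet)
Bit 4: prefix='101' -> emit 'k', reset
Bit 5: prefix='0' -> emit 'c', reset
Bit 6: prefix='1' (no match yet)
Bit 7: prefix='10' (no match yet)
Bit 8: prefix='101' -> emit 'k', reset
Bit 9: prefix='0' -> emit 'c', reset
Bit 10: prefix='1' (no match yet)
Bit 11: prefix='10' (no match yet)
Bit 12: prefix='101' -> emit 'k', reset
Bit 13: prefix='1' (no match yet)
Bit 14: prefix='10' (no match yet)
Bit 15: prefix='100' -> emit 'b', reset
Bit 16: prefix='1' (no match yet)
Bit 17: prefix='10' (no match yet)
Bit 18: prefix='100' -> emit 'b', reset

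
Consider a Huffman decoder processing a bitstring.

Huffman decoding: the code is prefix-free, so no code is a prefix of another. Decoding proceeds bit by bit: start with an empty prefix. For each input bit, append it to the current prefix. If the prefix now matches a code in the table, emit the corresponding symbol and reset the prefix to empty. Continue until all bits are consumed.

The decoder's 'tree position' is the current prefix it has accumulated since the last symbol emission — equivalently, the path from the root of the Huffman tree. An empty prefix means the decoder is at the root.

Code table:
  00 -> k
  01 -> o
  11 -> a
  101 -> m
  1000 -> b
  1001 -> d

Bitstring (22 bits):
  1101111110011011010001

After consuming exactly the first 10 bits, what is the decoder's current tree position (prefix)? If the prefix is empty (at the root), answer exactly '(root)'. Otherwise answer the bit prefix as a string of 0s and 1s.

Bit 0: prefix='1' (no match yet)
Bit 1: prefix='11' -> emit 'a', reset
Bit 2: prefix='0' (no match yet)
Bit 3: prefix='01' -> emit 'o', reset
Bit 4: prefix='1' (no match yet)
Bit 5: prefix='11' -> emit 'a', reset
Bit 6: prefix='1' (no match yet)
Bit 7: prefix='11' -> emit 'a', reset
Bit 8: prefix='1' (no match yet)
Bit 9: prefix='10' (no match yet)

Answer: 10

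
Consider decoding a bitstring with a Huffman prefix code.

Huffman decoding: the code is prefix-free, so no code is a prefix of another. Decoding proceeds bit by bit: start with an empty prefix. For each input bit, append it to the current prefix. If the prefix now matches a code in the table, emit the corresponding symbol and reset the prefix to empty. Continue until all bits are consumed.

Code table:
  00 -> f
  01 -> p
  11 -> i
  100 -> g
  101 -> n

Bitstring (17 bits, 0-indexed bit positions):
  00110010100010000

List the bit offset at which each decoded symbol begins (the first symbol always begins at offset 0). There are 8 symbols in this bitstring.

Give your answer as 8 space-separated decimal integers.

Answer: 0 2 4 6 9 11 13 15

Derivation:
Bit 0: prefix='0' (no match yet)
Bit 1: prefix='00' -> emit 'f', reset
Bit 2: prefix='1' (no match yet)
Bit 3: prefix='11' -> emit 'i', reset
Bit 4: prefix='0' (no match yet)
Bit 5: prefix='00' -> emit 'f', reset
Bit 6: prefix='1' (no match yet)
Bit 7: prefix='10' (no match yet)
Bit 8: prefix='101' -> emit 'n', reset
Bit 9: prefix='0' (no match yet)
Bit 10: prefix='00' -> emit 'f', reset
Bit 11: prefix='0' (no match yet)
Bit 12: prefix='01' -> emit 'p', reset
Bit 13: prefix='0' (no match yet)
Bit 14: prefix='00' -> emit 'f', reset
Bit 15: prefix='0' (no match yet)
Bit 16: prefix='00' -> emit 'f', reset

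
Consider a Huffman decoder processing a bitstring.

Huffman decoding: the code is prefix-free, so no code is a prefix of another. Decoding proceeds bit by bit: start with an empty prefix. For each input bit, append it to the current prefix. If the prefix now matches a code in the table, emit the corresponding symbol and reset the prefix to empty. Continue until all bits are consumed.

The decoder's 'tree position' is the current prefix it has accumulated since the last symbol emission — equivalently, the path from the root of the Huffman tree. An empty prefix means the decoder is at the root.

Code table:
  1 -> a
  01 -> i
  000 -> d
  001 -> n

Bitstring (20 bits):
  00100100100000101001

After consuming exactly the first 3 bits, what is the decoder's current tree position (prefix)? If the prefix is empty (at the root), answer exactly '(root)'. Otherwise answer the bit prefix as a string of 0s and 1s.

Bit 0: prefix='0' (no match yet)
Bit 1: prefix='00' (no match yet)
Bit 2: prefix='001' -> emit 'n', reset

Answer: (root)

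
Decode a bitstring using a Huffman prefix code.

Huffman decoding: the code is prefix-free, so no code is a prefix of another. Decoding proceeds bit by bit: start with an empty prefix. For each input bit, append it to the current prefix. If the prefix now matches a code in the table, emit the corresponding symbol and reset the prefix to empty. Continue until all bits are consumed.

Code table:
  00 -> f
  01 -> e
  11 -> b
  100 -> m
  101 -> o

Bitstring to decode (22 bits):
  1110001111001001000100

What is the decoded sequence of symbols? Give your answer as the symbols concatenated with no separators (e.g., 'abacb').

Bit 0: prefix='1' (no match yet)
Bit 1: prefix='11' -> emit 'b', reset
Bit 2: prefix='1' (no match yet)
Bit 3: prefix='10' (no match yet)
Bit 4: prefix='100' -> emit 'm', reset
Bit 5: prefix='0' (no match yet)
Bit 6: prefix='01' -> emit 'e', reset
Bit 7: prefix='1' (no match yet)
Bit 8: prefix='11' -> emit 'b', reset
Bit 9: prefix='1' (no match yet)
Bit 10: prefix='10' (no match yet)
Bit 11: prefix='100' -> emit 'm', reset
Bit 12: prefix='1' (no match yet)
Bit 13: prefix='10' (no match yet)
Bit 14: prefix='100' -> emit 'm', reset
Bit 15: prefix='1' (no match yet)
Bit 16: prefix='10' (no match yet)
Bit 17: prefix='100' -> emit 'm', reset
Bit 18: prefix='0' (no match yet)
Bit 19: prefix='01' -> emit 'e', reset
Bit 20: prefix='0' (no match yet)
Bit 21: prefix='00' -> emit 'f', reset

Answer: bmebmmmef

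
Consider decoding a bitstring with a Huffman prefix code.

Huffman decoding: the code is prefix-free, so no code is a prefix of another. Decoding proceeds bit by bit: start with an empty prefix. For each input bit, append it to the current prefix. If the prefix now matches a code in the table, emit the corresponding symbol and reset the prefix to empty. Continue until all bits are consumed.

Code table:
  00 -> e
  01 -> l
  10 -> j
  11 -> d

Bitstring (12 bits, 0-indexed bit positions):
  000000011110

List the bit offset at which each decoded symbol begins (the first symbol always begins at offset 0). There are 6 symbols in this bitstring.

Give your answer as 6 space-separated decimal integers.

Bit 0: prefix='0' (no match yet)
Bit 1: prefix='00' -> emit 'e', reset
Bit 2: prefix='0' (no match yet)
Bit 3: prefix='00' -> emit 'e', reset
Bit 4: prefix='0' (no match yet)
Bit 5: prefix='00' -> emit 'e', reset
Bit 6: prefix='0' (no match yet)
Bit 7: prefix='01' -> emit 'l', reset
Bit 8: prefix='1' (no match yet)
Bit 9: prefix='11' -> emit 'd', reset
Bit 10: prefix='1' (no match yet)
Bit 11: prefix='10' -> emit 'j', reset

Answer: 0 2 4 6 8 10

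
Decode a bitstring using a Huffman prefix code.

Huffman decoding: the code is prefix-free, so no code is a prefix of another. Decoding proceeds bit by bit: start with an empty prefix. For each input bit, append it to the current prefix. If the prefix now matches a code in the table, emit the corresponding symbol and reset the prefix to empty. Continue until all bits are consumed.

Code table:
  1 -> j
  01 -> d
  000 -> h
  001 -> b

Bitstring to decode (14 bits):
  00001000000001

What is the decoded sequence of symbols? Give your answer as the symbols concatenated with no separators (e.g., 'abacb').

Answer: hdhhb

Derivation:
Bit 0: prefix='0' (no match yet)
Bit 1: prefix='00' (no match yet)
Bit 2: prefix='000' -> emit 'h', reset
Bit 3: prefix='0' (no match yet)
Bit 4: prefix='01' -> emit 'd', reset
Bit 5: prefix='0' (no match yet)
Bit 6: prefix='00' (no match yet)
Bit 7: prefix='000' -> emit 'h', reset
Bit 8: prefix='0' (no match yet)
Bit 9: prefix='00' (no match yet)
Bit 10: prefix='000' -> emit 'h', reset
Bit 11: prefix='0' (no match yet)
Bit 12: prefix='00' (no match yet)
Bit 13: prefix='001' -> emit 'b', reset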